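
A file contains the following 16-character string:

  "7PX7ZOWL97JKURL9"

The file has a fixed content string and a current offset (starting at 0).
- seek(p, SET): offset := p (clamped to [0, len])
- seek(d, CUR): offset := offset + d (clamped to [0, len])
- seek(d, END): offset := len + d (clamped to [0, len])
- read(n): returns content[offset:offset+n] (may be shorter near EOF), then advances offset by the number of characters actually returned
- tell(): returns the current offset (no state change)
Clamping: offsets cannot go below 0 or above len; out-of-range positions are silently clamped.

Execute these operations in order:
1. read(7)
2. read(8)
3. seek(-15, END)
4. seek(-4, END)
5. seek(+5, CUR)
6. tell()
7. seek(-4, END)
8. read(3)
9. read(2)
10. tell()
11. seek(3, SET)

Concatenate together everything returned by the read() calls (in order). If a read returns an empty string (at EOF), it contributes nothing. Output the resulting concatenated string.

After 1 (read(7)): returned '7PX7ZOW', offset=7
After 2 (read(8)): returned 'L97JKURL', offset=15
After 3 (seek(-15, END)): offset=1
After 4 (seek(-4, END)): offset=12
After 5 (seek(+5, CUR)): offset=16
After 6 (tell()): offset=16
After 7 (seek(-4, END)): offset=12
After 8 (read(3)): returned 'URL', offset=15
After 9 (read(2)): returned '9', offset=16
After 10 (tell()): offset=16
After 11 (seek(3, SET)): offset=3

Answer: 7PX7ZOWL97JKURLURL9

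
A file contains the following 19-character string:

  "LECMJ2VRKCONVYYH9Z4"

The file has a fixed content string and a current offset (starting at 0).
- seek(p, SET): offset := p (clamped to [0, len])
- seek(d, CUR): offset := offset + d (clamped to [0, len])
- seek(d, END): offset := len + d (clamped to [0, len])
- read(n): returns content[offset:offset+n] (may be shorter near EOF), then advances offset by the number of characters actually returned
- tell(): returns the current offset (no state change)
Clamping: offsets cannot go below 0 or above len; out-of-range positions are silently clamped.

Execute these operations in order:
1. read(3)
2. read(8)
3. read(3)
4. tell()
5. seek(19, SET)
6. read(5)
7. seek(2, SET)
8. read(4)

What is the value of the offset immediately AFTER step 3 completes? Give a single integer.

After 1 (read(3)): returned 'LEC', offset=3
After 2 (read(8)): returned 'MJ2VRKCO', offset=11
After 3 (read(3)): returned 'NVY', offset=14

Answer: 14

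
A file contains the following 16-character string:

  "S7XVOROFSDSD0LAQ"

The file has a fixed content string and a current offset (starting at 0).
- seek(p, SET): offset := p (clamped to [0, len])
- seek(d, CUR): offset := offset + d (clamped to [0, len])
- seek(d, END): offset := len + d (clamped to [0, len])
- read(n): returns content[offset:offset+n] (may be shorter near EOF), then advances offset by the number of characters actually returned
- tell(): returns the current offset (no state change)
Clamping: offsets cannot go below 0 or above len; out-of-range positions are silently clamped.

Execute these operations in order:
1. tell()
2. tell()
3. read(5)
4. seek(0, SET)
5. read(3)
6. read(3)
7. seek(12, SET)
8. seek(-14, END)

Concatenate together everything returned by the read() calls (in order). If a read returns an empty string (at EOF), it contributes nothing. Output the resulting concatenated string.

Answer: S7XVOS7XVOR

Derivation:
After 1 (tell()): offset=0
After 2 (tell()): offset=0
After 3 (read(5)): returned 'S7XVO', offset=5
After 4 (seek(0, SET)): offset=0
After 5 (read(3)): returned 'S7X', offset=3
After 6 (read(3)): returned 'VOR', offset=6
After 7 (seek(12, SET)): offset=12
After 8 (seek(-14, END)): offset=2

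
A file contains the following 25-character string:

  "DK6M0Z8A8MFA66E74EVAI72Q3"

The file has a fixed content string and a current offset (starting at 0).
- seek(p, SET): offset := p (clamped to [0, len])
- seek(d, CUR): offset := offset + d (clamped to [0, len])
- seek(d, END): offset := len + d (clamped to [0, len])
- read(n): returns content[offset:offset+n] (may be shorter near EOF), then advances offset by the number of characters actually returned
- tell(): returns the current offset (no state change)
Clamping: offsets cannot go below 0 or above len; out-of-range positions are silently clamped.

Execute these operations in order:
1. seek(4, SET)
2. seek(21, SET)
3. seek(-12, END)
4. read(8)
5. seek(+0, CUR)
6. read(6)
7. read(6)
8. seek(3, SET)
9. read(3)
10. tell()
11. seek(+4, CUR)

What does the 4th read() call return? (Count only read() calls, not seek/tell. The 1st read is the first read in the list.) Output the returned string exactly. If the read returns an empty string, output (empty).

After 1 (seek(4, SET)): offset=4
After 2 (seek(21, SET)): offset=21
After 3 (seek(-12, END)): offset=13
After 4 (read(8)): returned '6E74EVAI', offset=21
After 5 (seek(+0, CUR)): offset=21
After 6 (read(6)): returned '72Q3', offset=25
After 7 (read(6)): returned '', offset=25
After 8 (seek(3, SET)): offset=3
After 9 (read(3)): returned 'M0Z', offset=6
After 10 (tell()): offset=6
After 11 (seek(+4, CUR)): offset=10

Answer: M0Z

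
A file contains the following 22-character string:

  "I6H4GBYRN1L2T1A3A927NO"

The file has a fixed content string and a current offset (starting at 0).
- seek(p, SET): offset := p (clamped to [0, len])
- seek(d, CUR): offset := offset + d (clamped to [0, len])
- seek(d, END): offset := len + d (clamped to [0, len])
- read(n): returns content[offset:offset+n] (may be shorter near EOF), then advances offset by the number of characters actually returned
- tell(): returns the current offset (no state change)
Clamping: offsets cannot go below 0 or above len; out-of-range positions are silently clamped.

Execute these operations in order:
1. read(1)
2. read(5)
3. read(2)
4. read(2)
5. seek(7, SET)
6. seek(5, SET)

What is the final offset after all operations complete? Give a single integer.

Answer: 5

Derivation:
After 1 (read(1)): returned 'I', offset=1
After 2 (read(5)): returned '6H4GB', offset=6
After 3 (read(2)): returned 'YR', offset=8
After 4 (read(2)): returned 'N1', offset=10
After 5 (seek(7, SET)): offset=7
After 6 (seek(5, SET)): offset=5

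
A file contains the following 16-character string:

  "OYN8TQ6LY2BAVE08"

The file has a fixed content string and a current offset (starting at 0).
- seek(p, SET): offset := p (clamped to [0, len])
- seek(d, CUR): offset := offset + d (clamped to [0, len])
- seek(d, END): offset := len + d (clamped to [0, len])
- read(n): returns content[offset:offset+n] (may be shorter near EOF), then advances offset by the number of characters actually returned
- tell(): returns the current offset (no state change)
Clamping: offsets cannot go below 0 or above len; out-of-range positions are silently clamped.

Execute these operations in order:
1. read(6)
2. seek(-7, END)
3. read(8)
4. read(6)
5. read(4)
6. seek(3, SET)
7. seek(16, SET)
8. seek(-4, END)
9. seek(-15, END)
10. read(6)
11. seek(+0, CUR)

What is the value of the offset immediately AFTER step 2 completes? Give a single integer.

Answer: 9

Derivation:
After 1 (read(6)): returned 'OYN8TQ', offset=6
After 2 (seek(-7, END)): offset=9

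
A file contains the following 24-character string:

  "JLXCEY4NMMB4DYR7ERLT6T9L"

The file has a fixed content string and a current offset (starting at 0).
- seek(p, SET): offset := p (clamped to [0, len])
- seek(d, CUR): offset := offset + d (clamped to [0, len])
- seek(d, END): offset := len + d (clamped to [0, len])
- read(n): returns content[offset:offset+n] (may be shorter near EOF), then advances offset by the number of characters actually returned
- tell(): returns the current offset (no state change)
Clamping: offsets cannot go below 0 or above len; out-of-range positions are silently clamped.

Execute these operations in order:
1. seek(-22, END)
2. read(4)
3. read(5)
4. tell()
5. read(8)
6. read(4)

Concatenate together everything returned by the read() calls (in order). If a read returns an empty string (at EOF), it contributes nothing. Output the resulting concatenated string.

After 1 (seek(-22, END)): offset=2
After 2 (read(4)): returned 'XCEY', offset=6
After 3 (read(5)): returned '4NMMB', offset=11
After 4 (tell()): offset=11
After 5 (read(8)): returned '4DYR7ERL', offset=19
After 6 (read(4)): returned 'T6T9', offset=23

Answer: XCEY4NMMB4DYR7ERLT6T9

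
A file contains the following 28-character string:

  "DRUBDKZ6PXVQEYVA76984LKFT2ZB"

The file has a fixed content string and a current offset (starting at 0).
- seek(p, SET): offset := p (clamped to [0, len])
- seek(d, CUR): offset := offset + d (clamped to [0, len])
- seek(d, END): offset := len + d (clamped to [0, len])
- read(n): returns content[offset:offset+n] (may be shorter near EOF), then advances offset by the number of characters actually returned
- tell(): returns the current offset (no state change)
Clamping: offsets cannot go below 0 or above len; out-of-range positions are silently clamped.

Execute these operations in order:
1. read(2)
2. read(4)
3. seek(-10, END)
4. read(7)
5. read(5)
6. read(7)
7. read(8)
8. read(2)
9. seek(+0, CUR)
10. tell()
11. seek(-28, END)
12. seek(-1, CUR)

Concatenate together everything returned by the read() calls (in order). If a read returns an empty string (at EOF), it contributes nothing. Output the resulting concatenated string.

After 1 (read(2)): returned 'DR', offset=2
After 2 (read(4)): returned 'UBDK', offset=6
After 3 (seek(-10, END)): offset=18
After 4 (read(7)): returned '984LKFT', offset=25
After 5 (read(5)): returned '2ZB', offset=28
After 6 (read(7)): returned '', offset=28
After 7 (read(8)): returned '', offset=28
After 8 (read(2)): returned '', offset=28
After 9 (seek(+0, CUR)): offset=28
After 10 (tell()): offset=28
After 11 (seek(-28, END)): offset=0
After 12 (seek(-1, CUR)): offset=0

Answer: DRUBDK984LKFT2ZB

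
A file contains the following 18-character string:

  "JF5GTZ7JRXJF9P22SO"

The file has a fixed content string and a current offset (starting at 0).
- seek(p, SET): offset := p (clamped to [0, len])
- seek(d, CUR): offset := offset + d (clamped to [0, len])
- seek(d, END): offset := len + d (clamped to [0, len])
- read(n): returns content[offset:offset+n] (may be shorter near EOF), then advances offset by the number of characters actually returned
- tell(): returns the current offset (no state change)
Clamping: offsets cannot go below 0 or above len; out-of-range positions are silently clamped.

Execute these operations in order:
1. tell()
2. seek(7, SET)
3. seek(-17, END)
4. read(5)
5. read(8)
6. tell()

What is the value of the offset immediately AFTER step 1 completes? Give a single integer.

After 1 (tell()): offset=0

Answer: 0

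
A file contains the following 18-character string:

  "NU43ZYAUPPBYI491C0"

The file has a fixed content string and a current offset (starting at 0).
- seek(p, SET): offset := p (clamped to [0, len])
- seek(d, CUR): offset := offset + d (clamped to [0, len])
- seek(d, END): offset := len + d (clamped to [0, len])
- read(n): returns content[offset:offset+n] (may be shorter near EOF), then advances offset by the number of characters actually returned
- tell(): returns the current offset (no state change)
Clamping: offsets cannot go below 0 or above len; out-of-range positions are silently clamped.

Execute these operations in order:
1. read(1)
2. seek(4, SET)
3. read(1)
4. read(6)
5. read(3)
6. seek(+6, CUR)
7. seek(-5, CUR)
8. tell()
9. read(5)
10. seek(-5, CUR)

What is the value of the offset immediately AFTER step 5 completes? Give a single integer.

Answer: 14

Derivation:
After 1 (read(1)): returned 'N', offset=1
After 2 (seek(4, SET)): offset=4
After 3 (read(1)): returned 'Z', offset=5
After 4 (read(6)): returned 'YAUPPB', offset=11
After 5 (read(3)): returned 'YI4', offset=14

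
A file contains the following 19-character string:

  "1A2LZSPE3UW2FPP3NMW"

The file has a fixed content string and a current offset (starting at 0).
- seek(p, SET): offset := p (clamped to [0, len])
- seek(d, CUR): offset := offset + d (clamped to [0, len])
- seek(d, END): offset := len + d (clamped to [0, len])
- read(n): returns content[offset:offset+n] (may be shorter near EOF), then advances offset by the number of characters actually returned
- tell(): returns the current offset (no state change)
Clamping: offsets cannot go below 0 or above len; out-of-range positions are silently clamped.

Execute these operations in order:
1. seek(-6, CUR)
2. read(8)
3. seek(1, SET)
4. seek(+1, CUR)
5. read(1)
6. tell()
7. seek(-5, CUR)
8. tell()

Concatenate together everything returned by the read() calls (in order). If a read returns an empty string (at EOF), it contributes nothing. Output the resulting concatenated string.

After 1 (seek(-6, CUR)): offset=0
After 2 (read(8)): returned '1A2LZSPE', offset=8
After 3 (seek(1, SET)): offset=1
After 4 (seek(+1, CUR)): offset=2
After 5 (read(1)): returned '2', offset=3
After 6 (tell()): offset=3
After 7 (seek(-5, CUR)): offset=0
After 8 (tell()): offset=0

Answer: 1A2LZSPE2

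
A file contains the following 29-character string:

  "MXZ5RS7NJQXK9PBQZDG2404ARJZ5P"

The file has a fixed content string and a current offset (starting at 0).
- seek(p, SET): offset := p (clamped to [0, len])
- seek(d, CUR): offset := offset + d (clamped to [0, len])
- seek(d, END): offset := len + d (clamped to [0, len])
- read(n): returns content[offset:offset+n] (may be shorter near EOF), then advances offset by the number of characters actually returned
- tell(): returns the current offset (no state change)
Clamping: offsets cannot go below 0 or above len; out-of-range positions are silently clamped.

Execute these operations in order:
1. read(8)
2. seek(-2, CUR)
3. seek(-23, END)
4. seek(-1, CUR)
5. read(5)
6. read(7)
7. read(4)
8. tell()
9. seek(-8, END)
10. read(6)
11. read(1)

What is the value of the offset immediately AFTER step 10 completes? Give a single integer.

After 1 (read(8)): returned 'MXZ5RS7N', offset=8
After 2 (seek(-2, CUR)): offset=6
After 3 (seek(-23, END)): offset=6
After 4 (seek(-1, CUR)): offset=5
After 5 (read(5)): returned 'S7NJQ', offset=10
After 6 (read(7)): returned 'XK9PBQZ', offset=17
After 7 (read(4)): returned 'DG24', offset=21
After 8 (tell()): offset=21
After 9 (seek(-8, END)): offset=21
After 10 (read(6)): returned '04ARJZ', offset=27

Answer: 27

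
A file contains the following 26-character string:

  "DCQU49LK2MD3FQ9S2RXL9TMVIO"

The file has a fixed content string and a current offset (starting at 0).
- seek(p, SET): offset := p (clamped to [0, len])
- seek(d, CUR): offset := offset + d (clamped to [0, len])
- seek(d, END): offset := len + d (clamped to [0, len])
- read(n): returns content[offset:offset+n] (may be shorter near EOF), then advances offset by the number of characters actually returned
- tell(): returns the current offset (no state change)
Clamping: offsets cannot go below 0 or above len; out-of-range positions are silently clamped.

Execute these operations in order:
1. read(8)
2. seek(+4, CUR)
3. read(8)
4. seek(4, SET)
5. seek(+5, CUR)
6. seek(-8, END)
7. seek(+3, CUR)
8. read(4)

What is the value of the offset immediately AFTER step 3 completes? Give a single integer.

After 1 (read(8)): returned 'DCQU49LK', offset=8
After 2 (seek(+4, CUR)): offset=12
After 3 (read(8)): returned 'FQ9S2RXL', offset=20

Answer: 20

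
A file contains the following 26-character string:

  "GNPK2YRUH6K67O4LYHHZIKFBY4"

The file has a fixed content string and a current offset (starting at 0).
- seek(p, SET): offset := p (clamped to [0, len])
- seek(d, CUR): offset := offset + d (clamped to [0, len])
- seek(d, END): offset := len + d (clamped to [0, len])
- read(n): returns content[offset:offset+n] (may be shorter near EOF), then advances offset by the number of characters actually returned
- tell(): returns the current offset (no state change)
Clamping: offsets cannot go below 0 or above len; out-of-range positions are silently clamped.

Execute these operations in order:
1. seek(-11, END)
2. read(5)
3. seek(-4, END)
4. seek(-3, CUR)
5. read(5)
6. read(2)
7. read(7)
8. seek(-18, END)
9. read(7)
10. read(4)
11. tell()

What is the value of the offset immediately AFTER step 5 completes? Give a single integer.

Answer: 24

Derivation:
After 1 (seek(-11, END)): offset=15
After 2 (read(5)): returned 'LYHHZ', offset=20
After 3 (seek(-4, END)): offset=22
After 4 (seek(-3, CUR)): offset=19
After 5 (read(5)): returned 'ZIKFB', offset=24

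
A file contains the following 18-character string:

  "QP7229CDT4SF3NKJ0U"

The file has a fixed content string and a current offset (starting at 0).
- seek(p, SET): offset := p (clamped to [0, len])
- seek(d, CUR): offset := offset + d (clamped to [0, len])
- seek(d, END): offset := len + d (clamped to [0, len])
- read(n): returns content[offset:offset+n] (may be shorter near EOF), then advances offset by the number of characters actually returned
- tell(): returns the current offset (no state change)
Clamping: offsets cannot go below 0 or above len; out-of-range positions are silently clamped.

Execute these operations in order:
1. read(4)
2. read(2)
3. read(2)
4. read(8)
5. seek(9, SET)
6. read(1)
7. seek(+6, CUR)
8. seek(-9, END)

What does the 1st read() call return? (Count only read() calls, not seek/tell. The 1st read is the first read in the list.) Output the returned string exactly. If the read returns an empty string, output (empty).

After 1 (read(4)): returned 'QP72', offset=4
After 2 (read(2)): returned '29', offset=6
After 3 (read(2)): returned 'CD', offset=8
After 4 (read(8)): returned 'T4SF3NKJ', offset=16
After 5 (seek(9, SET)): offset=9
After 6 (read(1)): returned '4', offset=10
After 7 (seek(+6, CUR)): offset=16
After 8 (seek(-9, END)): offset=9

Answer: QP72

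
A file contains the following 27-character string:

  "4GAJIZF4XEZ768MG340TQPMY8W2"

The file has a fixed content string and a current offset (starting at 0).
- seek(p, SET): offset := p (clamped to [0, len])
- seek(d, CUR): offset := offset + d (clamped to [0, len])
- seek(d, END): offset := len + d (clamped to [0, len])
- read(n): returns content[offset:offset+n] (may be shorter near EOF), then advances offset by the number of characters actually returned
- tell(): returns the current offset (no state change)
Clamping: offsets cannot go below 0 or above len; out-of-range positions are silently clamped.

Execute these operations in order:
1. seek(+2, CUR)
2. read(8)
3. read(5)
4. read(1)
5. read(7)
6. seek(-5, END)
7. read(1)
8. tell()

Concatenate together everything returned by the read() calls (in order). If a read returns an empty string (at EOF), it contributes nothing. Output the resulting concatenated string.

Answer: AJIZF4XEZ768MG340TQPMM

Derivation:
After 1 (seek(+2, CUR)): offset=2
After 2 (read(8)): returned 'AJIZF4XE', offset=10
After 3 (read(5)): returned 'Z768M', offset=15
After 4 (read(1)): returned 'G', offset=16
After 5 (read(7)): returned '340TQPM', offset=23
After 6 (seek(-5, END)): offset=22
After 7 (read(1)): returned 'M', offset=23
After 8 (tell()): offset=23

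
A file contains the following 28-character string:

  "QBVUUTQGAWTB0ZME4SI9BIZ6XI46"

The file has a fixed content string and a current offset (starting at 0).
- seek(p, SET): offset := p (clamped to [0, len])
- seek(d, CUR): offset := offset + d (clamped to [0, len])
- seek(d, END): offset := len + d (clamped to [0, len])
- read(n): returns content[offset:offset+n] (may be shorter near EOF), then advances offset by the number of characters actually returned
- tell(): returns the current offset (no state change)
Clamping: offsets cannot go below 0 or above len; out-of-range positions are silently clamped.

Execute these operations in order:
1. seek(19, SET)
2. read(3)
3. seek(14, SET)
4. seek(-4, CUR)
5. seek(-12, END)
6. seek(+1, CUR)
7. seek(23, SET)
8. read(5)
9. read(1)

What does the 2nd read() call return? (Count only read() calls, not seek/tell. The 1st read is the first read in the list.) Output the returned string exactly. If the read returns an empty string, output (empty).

Answer: 6XI46

Derivation:
After 1 (seek(19, SET)): offset=19
After 2 (read(3)): returned '9BI', offset=22
After 3 (seek(14, SET)): offset=14
After 4 (seek(-4, CUR)): offset=10
After 5 (seek(-12, END)): offset=16
After 6 (seek(+1, CUR)): offset=17
After 7 (seek(23, SET)): offset=23
After 8 (read(5)): returned '6XI46', offset=28
After 9 (read(1)): returned '', offset=28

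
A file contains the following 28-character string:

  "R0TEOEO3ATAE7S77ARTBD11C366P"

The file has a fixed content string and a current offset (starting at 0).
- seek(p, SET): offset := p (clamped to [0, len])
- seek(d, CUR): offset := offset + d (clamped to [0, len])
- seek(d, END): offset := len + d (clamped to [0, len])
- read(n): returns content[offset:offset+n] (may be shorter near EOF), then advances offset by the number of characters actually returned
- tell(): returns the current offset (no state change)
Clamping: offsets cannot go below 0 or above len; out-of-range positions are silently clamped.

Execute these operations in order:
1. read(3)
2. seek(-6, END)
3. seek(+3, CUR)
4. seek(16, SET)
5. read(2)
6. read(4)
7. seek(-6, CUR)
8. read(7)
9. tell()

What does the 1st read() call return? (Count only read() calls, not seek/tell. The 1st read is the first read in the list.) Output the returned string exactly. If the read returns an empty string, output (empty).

After 1 (read(3)): returned 'R0T', offset=3
After 2 (seek(-6, END)): offset=22
After 3 (seek(+3, CUR)): offset=25
After 4 (seek(16, SET)): offset=16
After 5 (read(2)): returned 'AR', offset=18
After 6 (read(4)): returned 'TBD1', offset=22
After 7 (seek(-6, CUR)): offset=16
After 8 (read(7)): returned 'ARTBD11', offset=23
After 9 (tell()): offset=23

Answer: R0T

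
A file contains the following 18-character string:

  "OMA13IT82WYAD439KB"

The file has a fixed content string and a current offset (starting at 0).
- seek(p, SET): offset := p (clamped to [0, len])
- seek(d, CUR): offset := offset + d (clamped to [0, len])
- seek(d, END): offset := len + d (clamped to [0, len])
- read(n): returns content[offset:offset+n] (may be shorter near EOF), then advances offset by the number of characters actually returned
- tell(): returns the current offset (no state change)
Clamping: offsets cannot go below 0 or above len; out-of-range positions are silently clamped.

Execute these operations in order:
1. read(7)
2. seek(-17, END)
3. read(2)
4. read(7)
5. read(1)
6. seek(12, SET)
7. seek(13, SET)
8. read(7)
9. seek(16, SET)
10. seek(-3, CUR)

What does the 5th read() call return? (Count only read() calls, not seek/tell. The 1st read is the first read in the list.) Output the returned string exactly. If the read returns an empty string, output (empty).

After 1 (read(7)): returned 'OMA13IT', offset=7
After 2 (seek(-17, END)): offset=1
After 3 (read(2)): returned 'MA', offset=3
After 4 (read(7)): returned '13IT82W', offset=10
After 5 (read(1)): returned 'Y', offset=11
After 6 (seek(12, SET)): offset=12
After 7 (seek(13, SET)): offset=13
After 8 (read(7)): returned '439KB', offset=18
After 9 (seek(16, SET)): offset=16
After 10 (seek(-3, CUR)): offset=13

Answer: 439KB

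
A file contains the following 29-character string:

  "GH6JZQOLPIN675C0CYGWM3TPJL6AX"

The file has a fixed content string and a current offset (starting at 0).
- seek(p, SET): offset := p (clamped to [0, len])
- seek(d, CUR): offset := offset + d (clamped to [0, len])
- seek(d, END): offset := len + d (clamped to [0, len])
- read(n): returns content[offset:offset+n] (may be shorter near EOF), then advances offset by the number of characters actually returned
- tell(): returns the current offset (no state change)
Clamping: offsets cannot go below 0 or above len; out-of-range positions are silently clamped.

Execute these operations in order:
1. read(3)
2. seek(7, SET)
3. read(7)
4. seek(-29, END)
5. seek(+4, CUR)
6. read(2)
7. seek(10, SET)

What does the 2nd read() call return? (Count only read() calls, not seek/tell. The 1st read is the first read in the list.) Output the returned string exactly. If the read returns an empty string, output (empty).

Answer: LPIN675

Derivation:
After 1 (read(3)): returned 'GH6', offset=3
After 2 (seek(7, SET)): offset=7
After 3 (read(7)): returned 'LPIN675', offset=14
After 4 (seek(-29, END)): offset=0
After 5 (seek(+4, CUR)): offset=4
After 6 (read(2)): returned 'ZQ', offset=6
After 7 (seek(10, SET)): offset=10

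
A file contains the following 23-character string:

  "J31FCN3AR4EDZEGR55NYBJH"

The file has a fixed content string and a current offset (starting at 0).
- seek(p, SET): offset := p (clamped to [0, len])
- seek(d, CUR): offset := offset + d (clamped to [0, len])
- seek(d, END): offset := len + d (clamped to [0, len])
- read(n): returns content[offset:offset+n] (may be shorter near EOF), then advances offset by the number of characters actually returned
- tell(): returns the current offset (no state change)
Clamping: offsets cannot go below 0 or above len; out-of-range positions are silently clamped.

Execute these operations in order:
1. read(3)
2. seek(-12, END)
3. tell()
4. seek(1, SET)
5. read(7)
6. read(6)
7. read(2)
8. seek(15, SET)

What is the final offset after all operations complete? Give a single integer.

After 1 (read(3)): returned 'J31', offset=3
After 2 (seek(-12, END)): offset=11
After 3 (tell()): offset=11
After 4 (seek(1, SET)): offset=1
After 5 (read(7)): returned '31FCN3A', offset=8
After 6 (read(6)): returned 'R4EDZE', offset=14
After 7 (read(2)): returned 'GR', offset=16
After 8 (seek(15, SET)): offset=15

Answer: 15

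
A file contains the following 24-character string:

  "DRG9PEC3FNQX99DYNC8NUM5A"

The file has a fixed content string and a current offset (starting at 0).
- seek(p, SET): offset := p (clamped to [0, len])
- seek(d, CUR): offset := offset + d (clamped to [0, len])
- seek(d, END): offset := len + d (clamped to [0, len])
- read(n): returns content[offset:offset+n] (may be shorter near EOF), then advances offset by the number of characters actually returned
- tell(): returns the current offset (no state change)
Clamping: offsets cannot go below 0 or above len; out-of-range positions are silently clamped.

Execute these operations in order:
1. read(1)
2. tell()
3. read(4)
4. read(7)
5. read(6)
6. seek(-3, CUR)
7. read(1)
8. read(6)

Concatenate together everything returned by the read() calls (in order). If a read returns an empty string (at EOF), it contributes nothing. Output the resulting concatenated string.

After 1 (read(1)): returned 'D', offset=1
After 2 (tell()): offset=1
After 3 (read(4)): returned 'RG9P', offset=5
After 4 (read(7)): returned 'EC3FNQX', offset=12
After 5 (read(6)): returned '99DYNC', offset=18
After 6 (seek(-3, CUR)): offset=15
After 7 (read(1)): returned 'Y', offset=16
After 8 (read(6)): returned 'NC8NUM', offset=22

Answer: DRG9PEC3FNQX99DYNCYNC8NUM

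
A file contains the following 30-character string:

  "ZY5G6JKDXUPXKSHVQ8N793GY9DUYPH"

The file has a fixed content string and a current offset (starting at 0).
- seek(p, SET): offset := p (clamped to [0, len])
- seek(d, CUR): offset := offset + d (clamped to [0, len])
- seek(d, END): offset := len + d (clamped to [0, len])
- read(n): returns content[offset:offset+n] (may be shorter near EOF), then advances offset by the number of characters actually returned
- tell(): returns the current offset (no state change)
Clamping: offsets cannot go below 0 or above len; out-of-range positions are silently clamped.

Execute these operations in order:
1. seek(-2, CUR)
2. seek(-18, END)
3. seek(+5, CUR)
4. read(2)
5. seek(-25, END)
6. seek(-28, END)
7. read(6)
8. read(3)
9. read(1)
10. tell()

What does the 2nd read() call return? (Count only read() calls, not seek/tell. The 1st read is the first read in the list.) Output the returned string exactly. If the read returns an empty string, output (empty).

After 1 (seek(-2, CUR)): offset=0
After 2 (seek(-18, END)): offset=12
After 3 (seek(+5, CUR)): offset=17
After 4 (read(2)): returned '8N', offset=19
After 5 (seek(-25, END)): offset=5
After 6 (seek(-28, END)): offset=2
After 7 (read(6)): returned '5G6JKD', offset=8
After 8 (read(3)): returned 'XUP', offset=11
After 9 (read(1)): returned 'X', offset=12
After 10 (tell()): offset=12

Answer: 5G6JKD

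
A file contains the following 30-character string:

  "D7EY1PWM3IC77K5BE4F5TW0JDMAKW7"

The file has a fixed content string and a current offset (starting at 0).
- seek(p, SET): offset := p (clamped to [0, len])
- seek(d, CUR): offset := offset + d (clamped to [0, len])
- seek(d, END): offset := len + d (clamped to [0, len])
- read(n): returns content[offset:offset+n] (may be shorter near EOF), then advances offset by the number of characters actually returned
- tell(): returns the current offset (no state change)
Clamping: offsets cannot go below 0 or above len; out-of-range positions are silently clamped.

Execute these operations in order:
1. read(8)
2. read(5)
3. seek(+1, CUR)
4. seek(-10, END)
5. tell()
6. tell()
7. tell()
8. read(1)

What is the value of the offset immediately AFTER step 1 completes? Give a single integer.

After 1 (read(8)): returned 'D7EY1PWM', offset=8

Answer: 8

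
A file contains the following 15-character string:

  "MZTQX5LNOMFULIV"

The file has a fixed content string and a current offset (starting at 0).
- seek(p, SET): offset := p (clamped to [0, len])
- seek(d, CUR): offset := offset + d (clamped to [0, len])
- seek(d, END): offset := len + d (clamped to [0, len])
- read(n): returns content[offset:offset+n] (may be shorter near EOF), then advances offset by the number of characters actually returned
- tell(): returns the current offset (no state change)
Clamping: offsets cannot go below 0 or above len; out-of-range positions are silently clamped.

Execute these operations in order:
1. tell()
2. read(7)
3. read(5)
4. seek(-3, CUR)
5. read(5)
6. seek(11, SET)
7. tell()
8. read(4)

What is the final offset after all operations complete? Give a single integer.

Answer: 15

Derivation:
After 1 (tell()): offset=0
After 2 (read(7)): returned 'MZTQX5L', offset=7
After 3 (read(5)): returned 'NOMFU', offset=12
After 4 (seek(-3, CUR)): offset=9
After 5 (read(5)): returned 'MFULI', offset=14
After 6 (seek(11, SET)): offset=11
After 7 (tell()): offset=11
After 8 (read(4)): returned 'ULIV', offset=15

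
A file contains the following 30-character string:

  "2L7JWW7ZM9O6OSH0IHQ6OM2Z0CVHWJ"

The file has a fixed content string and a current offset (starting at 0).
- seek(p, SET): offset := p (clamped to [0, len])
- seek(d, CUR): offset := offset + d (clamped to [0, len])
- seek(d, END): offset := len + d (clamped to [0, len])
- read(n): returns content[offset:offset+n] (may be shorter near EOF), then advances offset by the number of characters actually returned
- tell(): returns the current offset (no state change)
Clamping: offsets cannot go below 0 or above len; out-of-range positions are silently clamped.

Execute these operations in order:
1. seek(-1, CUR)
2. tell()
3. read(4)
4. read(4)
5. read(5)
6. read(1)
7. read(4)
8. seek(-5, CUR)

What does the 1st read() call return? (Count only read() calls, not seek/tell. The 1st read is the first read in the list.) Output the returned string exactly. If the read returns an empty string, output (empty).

Answer: 2L7J

Derivation:
After 1 (seek(-1, CUR)): offset=0
After 2 (tell()): offset=0
After 3 (read(4)): returned '2L7J', offset=4
After 4 (read(4)): returned 'WW7Z', offset=8
After 5 (read(5)): returned 'M9O6O', offset=13
After 6 (read(1)): returned 'S', offset=14
After 7 (read(4)): returned 'H0IH', offset=18
After 8 (seek(-5, CUR)): offset=13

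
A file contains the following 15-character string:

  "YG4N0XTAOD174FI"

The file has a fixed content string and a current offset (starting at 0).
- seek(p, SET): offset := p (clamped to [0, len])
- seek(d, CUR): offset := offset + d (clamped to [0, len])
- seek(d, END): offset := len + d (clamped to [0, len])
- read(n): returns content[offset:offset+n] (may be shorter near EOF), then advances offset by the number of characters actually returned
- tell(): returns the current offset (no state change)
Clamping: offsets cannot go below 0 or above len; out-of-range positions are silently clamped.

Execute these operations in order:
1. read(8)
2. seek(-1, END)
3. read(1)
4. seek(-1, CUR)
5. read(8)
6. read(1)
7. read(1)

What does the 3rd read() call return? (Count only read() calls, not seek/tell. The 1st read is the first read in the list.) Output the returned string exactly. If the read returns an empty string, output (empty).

Answer: I

Derivation:
After 1 (read(8)): returned 'YG4N0XTA', offset=8
After 2 (seek(-1, END)): offset=14
After 3 (read(1)): returned 'I', offset=15
After 4 (seek(-1, CUR)): offset=14
After 5 (read(8)): returned 'I', offset=15
After 6 (read(1)): returned '', offset=15
After 7 (read(1)): returned '', offset=15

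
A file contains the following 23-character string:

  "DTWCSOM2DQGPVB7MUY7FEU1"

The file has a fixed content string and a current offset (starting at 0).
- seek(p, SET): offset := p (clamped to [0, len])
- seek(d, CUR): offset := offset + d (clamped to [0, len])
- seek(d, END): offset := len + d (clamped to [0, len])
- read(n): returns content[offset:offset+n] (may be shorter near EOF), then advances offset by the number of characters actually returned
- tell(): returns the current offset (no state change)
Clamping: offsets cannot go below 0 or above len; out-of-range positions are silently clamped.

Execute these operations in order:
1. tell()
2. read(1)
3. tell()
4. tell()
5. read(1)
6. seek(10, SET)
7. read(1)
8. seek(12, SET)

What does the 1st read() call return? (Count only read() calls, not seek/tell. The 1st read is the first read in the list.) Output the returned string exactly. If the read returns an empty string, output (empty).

Answer: D

Derivation:
After 1 (tell()): offset=0
After 2 (read(1)): returned 'D', offset=1
After 3 (tell()): offset=1
After 4 (tell()): offset=1
After 5 (read(1)): returned 'T', offset=2
After 6 (seek(10, SET)): offset=10
After 7 (read(1)): returned 'G', offset=11
After 8 (seek(12, SET)): offset=12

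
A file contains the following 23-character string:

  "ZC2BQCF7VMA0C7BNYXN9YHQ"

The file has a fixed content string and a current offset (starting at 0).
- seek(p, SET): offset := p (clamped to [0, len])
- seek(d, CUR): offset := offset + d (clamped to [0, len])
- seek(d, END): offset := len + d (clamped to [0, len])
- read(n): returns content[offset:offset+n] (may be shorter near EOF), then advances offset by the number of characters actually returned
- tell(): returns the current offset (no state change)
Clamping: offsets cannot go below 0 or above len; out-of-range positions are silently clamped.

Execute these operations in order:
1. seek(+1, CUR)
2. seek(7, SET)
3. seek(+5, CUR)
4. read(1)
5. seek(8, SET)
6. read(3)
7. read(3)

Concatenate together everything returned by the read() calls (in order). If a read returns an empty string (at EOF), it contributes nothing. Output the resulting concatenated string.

After 1 (seek(+1, CUR)): offset=1
After 2 (seek(7, SET)): offset=7
After 3 (seek(+5, CUR)): offset=12
After 4 (read(1)): returned 'C', offset=13
After 5 (seek(8, SET)): offset=8
After 6 (read(3)): returned 'VMA', offset=11
After 7 (read(3)): returned '0C7', offset=14

Answer: CVMA0C7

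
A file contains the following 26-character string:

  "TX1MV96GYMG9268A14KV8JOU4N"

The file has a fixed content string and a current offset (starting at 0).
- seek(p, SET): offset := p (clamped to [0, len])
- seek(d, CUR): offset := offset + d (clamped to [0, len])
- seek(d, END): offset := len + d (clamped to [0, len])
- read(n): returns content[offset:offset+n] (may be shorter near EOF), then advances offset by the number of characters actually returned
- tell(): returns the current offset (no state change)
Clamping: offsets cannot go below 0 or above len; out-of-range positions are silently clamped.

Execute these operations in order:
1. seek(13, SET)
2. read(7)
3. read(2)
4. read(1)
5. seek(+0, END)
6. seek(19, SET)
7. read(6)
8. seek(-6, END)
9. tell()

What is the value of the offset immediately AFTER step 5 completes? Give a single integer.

Answer: 26

Derivation:
After 1 (seek(13, SET)): offset=13
After 2 (read(7)): returned '68A14KV', offset=20
After 3 (read(2)): returned '8J', offset=22
After 4 (read(1)): returned 'O', offset=23
After 5 (seek(+0, END)): offset=26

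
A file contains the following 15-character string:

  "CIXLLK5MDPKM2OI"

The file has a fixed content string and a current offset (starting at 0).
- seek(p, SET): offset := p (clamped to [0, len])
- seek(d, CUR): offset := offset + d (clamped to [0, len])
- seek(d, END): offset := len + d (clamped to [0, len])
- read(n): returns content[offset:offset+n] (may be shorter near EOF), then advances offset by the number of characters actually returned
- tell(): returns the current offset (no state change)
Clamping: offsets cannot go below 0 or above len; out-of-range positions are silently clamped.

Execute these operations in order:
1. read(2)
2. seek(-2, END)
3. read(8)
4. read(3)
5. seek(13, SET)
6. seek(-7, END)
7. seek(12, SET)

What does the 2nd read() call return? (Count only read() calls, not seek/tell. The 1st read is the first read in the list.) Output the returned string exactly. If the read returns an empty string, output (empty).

Answer: OI

Derivation:
After 1 (read(2)): returned 'CI', offset=2
After 2 (seek(-2, END)): offset=13
After 3 (read(8)): returned 'OI', offset=15
After 4 (read(3)): returned '', offset=15
After 5 (seek(13, SET)): offset=13
After 6 (seek(-7, END)): offset=8
After 7 (seek(12, SET)): offset=12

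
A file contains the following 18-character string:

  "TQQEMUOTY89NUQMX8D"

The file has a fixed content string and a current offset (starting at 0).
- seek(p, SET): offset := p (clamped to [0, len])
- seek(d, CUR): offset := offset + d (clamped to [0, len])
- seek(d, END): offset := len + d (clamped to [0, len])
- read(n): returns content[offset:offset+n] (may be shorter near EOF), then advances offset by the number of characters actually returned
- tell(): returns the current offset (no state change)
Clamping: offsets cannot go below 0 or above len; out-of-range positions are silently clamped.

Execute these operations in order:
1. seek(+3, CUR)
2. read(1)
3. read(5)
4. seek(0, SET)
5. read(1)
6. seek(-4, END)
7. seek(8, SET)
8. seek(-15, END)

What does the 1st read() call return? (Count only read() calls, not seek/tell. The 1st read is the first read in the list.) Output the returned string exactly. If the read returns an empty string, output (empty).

Answer: E

Derivation:
After 1 (seek(+3, CUR)): offset=3
After 2 (read(1)): returned 'E', offset=4
After 3 (read(5)): returned 'MUOTY', offset=9
After 4 (seek(0, SET)): offset=0
After 5 (read(1)): returned 'T', offset=1
After 6 (seek(-4, END)): offset=14
After 7 (seek(8, SET)): offset=8
After 8 (seek(-15, END)): offset=3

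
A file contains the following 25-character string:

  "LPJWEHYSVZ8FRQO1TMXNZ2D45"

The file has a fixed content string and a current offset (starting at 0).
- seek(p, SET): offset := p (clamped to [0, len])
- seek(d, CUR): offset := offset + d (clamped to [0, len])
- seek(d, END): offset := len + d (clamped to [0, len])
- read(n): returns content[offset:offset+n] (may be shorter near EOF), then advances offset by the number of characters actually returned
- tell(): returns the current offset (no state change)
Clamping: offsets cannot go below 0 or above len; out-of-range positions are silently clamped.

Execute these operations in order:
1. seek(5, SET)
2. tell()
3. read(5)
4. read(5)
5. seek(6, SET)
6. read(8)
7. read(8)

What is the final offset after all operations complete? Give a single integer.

Answer: 22

Derivation:
After 1 (seek(5, SET)): offset=5
After 2 (tell()): offset=5
After 3 (read(5)): returned 'HYSVZ', offset=10
After 4 (read(5)): returned '8FRQO', offset=15
After 5 (seek(6, SET)): offset=6
After 6 (read(8)): returned 'YSVZ8FRQ', offset=14
After 7 (read(8)): returned 'O1TMXNZ2', offset=22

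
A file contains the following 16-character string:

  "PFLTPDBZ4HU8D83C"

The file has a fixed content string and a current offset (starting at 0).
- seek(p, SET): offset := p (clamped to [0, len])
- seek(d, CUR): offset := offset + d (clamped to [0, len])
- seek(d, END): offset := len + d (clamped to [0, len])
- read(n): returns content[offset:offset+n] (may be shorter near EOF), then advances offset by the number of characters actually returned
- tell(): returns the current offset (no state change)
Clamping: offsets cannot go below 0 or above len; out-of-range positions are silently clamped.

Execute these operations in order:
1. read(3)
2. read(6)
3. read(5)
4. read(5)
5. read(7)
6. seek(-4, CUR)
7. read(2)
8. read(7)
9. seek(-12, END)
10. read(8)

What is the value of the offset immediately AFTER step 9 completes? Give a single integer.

After 1 (read(3)): returned 'PFL', offset=3
After 2 (read(6)): returned 'TPDBZ4', offset=9
After 3 (read(5)): returned 'HU8D8', offset=14
After 4 (read(5)): returned '3C', offset=16
After 5 (read(7)): returned '', offset=16
After 6 (seek(-4, CUR)): offset=12
After 7 (read(2)): returned 'D8', offset=14
After 8 (read(7)): returned '3C', offset=16
After 9 (seek(-12, END)): offset=4

Answer: 4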